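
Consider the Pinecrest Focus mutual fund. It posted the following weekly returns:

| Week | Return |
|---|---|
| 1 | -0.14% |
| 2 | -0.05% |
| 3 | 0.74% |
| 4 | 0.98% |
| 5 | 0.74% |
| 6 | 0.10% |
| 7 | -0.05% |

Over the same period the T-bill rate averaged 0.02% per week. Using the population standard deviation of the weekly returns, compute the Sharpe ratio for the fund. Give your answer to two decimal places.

Mean return r̄ = 2.320 / 7 = 0.3314%
Population σ = √[Σ(r − r̄)² / 7] = √[1.3213 / 7] = √0.1888 = 0.4345%
Sharpe = (r̄ − rf) / σ = (0.3314 − 0.02) / 0.4345 = 0.3114 / 0.4345 = 0.7167

0.72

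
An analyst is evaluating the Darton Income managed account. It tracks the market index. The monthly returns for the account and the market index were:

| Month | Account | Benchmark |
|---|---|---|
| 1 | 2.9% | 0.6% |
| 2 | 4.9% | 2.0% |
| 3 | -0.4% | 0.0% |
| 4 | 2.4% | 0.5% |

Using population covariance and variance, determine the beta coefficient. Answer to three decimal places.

r̄p = 2.4500%,  r̄m = 0.7750%
Cov = Σ(rp − r̄p)(rm − r̄m) / 4 = 1.2863
Var(rm) = Σ(rm − r̄m)² / 4 = 0.5519
β = Cov / Var = 1.2863 / 0.5519 = 2.3307

2.331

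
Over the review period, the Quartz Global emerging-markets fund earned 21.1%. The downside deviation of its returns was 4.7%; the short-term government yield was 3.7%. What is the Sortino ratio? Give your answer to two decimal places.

3.70

Sortino = (Rp − Rf) / σd = (21.1% − 3.7%) / 4.7% = 17.40% / 4.7% = 3.7021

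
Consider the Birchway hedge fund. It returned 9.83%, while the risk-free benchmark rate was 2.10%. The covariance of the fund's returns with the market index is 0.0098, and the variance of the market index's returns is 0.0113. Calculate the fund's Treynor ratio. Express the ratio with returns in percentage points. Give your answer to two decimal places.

β = Cov / Var = 0.0098 / 0.0113 = 0.8673
Treynor = (Rp − Rf) / β = (9.83% − 2.10%) / 0.8673 = 7.73 / 0.8673 = 8.9127

8.91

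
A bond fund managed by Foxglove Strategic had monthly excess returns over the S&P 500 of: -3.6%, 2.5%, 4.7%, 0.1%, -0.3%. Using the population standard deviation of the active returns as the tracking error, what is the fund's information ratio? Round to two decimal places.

0.24

μ = (-3.6 + 2.5 + 4.7 + 0.1 − 0.3) / 5 = 0.6800%
Σ(r − μ)² = 39.0880; population σ = √(39.0880/5) = 2.7960%
IR = μ / tracking error = 0.6800 / 2.7960 = 0.2432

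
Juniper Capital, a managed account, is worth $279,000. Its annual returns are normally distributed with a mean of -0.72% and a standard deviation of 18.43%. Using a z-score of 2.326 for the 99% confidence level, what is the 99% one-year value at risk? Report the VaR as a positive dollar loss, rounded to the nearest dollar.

Return at the 99% tail: μ − z·σ = -0.72% − 2.326 × 18.43% = -0.72 − 42.86818 = -43.58818%
VaR = −(-43.58818%) × $279,000 = 43.58818% × $279,000 = $121,611

$121,611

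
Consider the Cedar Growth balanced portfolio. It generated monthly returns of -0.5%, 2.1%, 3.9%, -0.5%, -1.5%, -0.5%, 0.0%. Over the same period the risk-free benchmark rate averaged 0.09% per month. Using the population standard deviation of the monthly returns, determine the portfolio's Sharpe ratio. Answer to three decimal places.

Mean return r̄ = 3.00 / 7 = 0.4286%
Σ(r − r̄)² = 21.3343; population σ = √(21.3343/7) = 1.7458%
Sharpe = (r̄ − rf) / σ = (0.4286 − 0.09) / 1.7458 = 0.3386 / 1.7458 = 0.1940

0.194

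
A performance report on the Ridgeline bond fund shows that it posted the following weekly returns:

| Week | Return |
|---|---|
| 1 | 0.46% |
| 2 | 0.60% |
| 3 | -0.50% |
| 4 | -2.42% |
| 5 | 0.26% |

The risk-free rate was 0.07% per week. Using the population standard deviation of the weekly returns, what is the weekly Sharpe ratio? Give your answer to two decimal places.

-0.35

r̄ = (0.46 + 0.6 − 0.5 − 2.42 + 0.26) / 5 = -1.600 / 5 = -0.3200%
Σ(r − r̄)² = 6.2336; population σ = √(6.2336/5) = 1.1166%
Sharpe = (r̄ − rf) / σ = (-0.3200 − 0.07) / 1.1166 = -0.3900 / 1.1166 = -0.3493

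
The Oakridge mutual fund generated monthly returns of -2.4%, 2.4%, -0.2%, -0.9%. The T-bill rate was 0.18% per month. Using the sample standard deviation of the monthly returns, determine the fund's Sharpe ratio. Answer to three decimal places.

-0.227

μ = (-2.4 + 2.4 − 0.2 − 0.9) / 4 = -0.2750%
Σ(r − μ)² = 12.0675; sample σ = √(12.0675/3) = 2.0056%
Sharpe = (μ − rf) / σ = (-0.2750 − 0.18) / 2.0056 = -0.4550 / 2.0056 = -0.2269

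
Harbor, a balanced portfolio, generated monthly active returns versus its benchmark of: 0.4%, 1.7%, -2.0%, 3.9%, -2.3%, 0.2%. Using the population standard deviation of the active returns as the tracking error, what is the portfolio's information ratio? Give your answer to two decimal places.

0.15

r̄ = (0.4 + 1.7 − 2 + 3.9 − 2.3 + 0.2) / 6 = 1.90 / 6 = 0.3167%
Σ(r − r̄)² = (0.4 − 0.3167)² + (1.7 − 0.3167)² + … = 26.9883
σ = √[26.9883 / 6] = 2.1209%
IR = r̄ / tracking error = 0.3167 / 2.1209 = 0.1493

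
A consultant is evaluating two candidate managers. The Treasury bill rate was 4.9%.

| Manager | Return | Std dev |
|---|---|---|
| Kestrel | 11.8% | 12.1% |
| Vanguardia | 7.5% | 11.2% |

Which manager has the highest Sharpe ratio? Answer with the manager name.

Kestrel: Sharpe ratio = (11.8% − 4.9%) / 12.1% = 0.570
Vanguardia: Sharpe ratio = (7.5% − 4.9%) / 11.2% = 0.232
Highest: Kestrel (0.570).

Kestrel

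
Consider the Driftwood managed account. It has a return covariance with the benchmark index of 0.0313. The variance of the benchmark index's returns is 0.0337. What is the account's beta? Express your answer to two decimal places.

β = Cov(Rp, Rm) / Var(Rm) = 0.0313 / 0.0337 = 0.9288

0.93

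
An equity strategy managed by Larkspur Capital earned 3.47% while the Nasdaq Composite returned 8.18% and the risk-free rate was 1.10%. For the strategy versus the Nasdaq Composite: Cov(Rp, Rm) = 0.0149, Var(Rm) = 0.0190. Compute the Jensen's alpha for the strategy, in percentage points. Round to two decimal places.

-3.18

β = Cov / Var = 0.0149 / 0.0190 = 0.7842
E[R] = Rf + β(Rm − Rf) = 1.10% + 0.7842 × (8.18% − 1.10%) = 6.6521%
α = Rp − E[R] = 3.47% − 6.6521% = -3.1821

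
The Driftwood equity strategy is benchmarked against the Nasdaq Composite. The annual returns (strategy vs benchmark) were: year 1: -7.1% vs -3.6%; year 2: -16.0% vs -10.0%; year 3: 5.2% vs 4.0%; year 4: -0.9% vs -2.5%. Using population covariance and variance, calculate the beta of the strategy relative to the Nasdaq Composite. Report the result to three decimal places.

r̄p = -4.7000%,  r̄m = -3.0250%
Cov = Σ(rp − r̄p)(rm − r̄m) / 4 = 37.9350
Var(rm) = Σ(rm − r̄m)² / 4 = 24.6519
β = Cov / Var = 37.9350 / 24.6519 = 1.5388

1.539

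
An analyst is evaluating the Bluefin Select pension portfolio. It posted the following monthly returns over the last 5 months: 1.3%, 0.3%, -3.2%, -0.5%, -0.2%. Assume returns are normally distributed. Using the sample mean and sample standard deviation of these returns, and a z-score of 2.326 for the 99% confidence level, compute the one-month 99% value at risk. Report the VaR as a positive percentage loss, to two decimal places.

4.36

Mean return μ = -2.30 / 5 = -0.4600%
Sample σ = √[Σ(r − μ)² / 4] = √[11.2520 / 4] = √2.8130 = 1.6772%
VaR = −(μ − z·σ) = −(-0.4600 − 2.326 × 1.6772) = −(-4.3612) = 4.3612%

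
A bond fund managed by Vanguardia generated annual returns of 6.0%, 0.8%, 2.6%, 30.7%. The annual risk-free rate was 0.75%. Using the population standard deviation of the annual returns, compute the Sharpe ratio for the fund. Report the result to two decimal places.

0.77

r̄ = (6 + 0.8 + 2.6 + 30.7) / 4 = 10.0250%
Σ(r − r̄)² = 583.8875; population σ = √(583.8875/4) = 12.0819%
Sharpe = (r̄ − rf) / σ = (10.0250 − 0.75) / 12.0819 = 9.2750 / 12.0819 = 0.7677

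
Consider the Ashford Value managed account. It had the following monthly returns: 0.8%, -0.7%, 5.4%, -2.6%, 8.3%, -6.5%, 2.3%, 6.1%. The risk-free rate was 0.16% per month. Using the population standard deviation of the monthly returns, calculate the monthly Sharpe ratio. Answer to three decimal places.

r̄ = (0.8 − 0.7 + 5.4 − 2.6 + 8.3 − 6.5 + 2.3 + 6.1) / 8 = 1.6375%
Population σ = √[Σ(r − r̄)² / 8] = √[169.2388 / 8] = √21.1549 = 4.5994%
Sharpe = (r̄ − rf) / σ = (1.6375 − 0.16) / 4.5994 = 1.4775 / 4.5994 = 0.3212

0.321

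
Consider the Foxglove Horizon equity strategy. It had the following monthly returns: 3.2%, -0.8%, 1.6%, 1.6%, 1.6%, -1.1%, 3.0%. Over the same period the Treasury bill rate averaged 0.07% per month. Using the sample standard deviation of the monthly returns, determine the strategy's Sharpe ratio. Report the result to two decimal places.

r̄ = (3.2 − 0.8 + 1.6 + 1.6 + 1.6 − 1.1 + 3) / 7 = 1.3000%
Σ(r − r̄)² = (3.2 − 1.3000)² + (-0.8 − 1.3000)² + … = 16.9400
sample σ = √(16.9400 / 6) = √2.8233 = 1.6803%
Sharpe = (r̄ − rf) / σ = (1.3000 − 0.07) / 1.6803 = 1.2300 / 1.6803 = 0.7320

0.73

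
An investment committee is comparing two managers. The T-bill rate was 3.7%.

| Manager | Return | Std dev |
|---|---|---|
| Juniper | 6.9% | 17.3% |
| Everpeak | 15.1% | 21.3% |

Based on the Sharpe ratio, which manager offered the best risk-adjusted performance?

Everpeak

Juniper: Sharpe ratio = (6.9% − 3.7%) / 17.3% = 0.185
Everpeak: Sharpe ratio = (15.1% − 3.7%) / 21.3% = 0.535
Highest: Everpeak (0.535).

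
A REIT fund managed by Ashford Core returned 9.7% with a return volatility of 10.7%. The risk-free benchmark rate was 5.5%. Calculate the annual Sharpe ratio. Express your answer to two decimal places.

Sharpe = (Rp − Rf) / σp = (9.7% − 5.5%) / 10.7% = 4.20% / 10.7% = 0.3925

0.39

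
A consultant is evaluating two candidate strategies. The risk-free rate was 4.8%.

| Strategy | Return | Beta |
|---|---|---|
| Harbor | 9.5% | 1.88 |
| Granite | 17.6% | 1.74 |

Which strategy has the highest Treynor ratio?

Harbor: Treynor = (9.5% − 4.8%) / 1.88 = 2.500
Granite: Treynor = (17.6% − 4.8%) / 1.74 = 7.356
Highest: Granite (7.356).

Granite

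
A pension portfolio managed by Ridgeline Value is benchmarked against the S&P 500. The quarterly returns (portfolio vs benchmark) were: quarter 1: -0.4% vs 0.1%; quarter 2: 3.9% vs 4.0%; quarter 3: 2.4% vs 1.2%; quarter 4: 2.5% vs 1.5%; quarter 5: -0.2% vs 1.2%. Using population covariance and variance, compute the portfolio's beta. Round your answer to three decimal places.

r̄p = 1.6400%,  r̄m = 1.6000%
Cov = Σ(rp − r̄p)(rm − r̄m) / 5 = 1.7660
Var(rm) = Σ(rm − r̄m)² / 5 = 1.6680
β = Cov / Var = 1.7660 / 1.6680 = 1.0588

1.059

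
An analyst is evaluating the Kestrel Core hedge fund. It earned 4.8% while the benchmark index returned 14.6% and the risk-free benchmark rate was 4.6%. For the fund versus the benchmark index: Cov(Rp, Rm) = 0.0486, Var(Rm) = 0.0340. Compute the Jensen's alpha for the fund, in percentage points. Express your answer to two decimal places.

-14.09

β = Cov / Var = 0.0486 / 0.0340 = 1.4294
E[R] = Rf + β(Rm − Rf) = 4.6% + 1.4294 × (14.6% − 4.6%) = 18.8940%
α = Rp − E[R] = 4.8% − 18.8940% = -14.0940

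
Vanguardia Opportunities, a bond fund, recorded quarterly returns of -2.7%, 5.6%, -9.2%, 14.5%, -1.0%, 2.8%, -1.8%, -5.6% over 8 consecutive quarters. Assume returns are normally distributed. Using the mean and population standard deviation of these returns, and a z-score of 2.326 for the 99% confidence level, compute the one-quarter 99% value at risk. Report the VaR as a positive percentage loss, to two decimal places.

15.62

r̄ = (-2.7 + 5.6 − 9.2 + 14.5 − 1 + 2.8 − 1.8 − 5.6) / 8 = 2.60 / 8 = 0.3250%
Population σ = √[Σ(r − r̄)² / 8] = √[376.1350 / 8] = √47.0169 = 6.8569%
VaR = −(r̄ − z·σ) = −(0.3250 − 2.326 × 6.8569) = −(-15.6241) = 15.6241%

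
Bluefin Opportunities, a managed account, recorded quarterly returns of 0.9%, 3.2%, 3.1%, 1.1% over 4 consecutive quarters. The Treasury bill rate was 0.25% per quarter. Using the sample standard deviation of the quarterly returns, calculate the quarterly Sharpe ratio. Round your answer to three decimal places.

1.466

r̄ = (0.9 + 3.2 + 3.1 + 1.1) / 4 = 2.0750%
Sample std dev = √[4.6475 / 3] = 1.2447%
Sharpe = (r̄ − rf) / σ = (2.0750 − 0.25) / 1.2447 = 1.8250 / 1.2447 = 1.4662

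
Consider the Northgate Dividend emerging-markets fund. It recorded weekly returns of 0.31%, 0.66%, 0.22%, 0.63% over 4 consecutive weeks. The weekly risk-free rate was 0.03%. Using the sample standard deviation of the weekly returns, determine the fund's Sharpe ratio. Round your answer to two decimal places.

μ = (0.31 + 0.66 + 0.22 + 0.63) / 4 = 1.820 / 4 = 0.4550%
Σ(r − μ)² = (0.31 − 0.4550)² + (0.66 − 0.4550)² + (0.22 − 0.4550)² + … = 0.1489
σ = √[0.1489 / 3] = 0.2228%
Sharpe = (μ − rf) / σ = (0.4550 − 0.03) / 0.2228 = 0.4250 / 0.2228 = 1.9075

1.91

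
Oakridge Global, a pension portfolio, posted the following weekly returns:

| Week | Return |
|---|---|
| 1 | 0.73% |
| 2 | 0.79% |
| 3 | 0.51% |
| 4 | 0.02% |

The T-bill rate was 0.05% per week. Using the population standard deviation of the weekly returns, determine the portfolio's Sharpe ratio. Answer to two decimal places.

1.53

μ = (0.73 + 0.79 + 0.51 + 0.02) / 4 = 0.5125%
Population σ = √[Σ(r − μ)² / 4] = √[0.3669 / 4] = √0.0917 = 0.3028%
Sharpe = (μ − rf) / σ = (0.5125 − 0.05) / 0.3028 = 0.4625 / 0.3028 = 1.5274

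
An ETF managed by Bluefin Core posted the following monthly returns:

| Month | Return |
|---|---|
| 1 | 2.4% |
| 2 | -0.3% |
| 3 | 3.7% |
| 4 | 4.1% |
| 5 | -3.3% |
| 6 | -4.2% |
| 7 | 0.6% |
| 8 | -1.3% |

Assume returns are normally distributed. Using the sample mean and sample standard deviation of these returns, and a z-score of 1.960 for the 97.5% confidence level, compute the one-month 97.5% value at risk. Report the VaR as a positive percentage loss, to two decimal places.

μ = (2.4 − 0.3 + 3.7 + 4.1 − 3.3 − 4.2 + 0.6 − 1.3) / 8 = 0.2125%
Sample std dev = √[66.5688 / 7] = 3.0838%
VaR = −(μ − z·σ) = −(0.2125 − 1.960 × 3.0838) = −(-5.8317) = 5.8317%

5.83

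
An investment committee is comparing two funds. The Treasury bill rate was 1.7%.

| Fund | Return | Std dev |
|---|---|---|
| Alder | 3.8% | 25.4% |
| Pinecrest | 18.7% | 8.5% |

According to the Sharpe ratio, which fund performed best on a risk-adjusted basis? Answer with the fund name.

Alder: Sharpe ratio = (3.8% − 1.7%) / 25.4% = 0.083
Pinecrest: Sharpe ratio = (18.7% − 1.7%) / 8.5% = 2.000
Highest: Pinecrest (2.000).

Pinecrest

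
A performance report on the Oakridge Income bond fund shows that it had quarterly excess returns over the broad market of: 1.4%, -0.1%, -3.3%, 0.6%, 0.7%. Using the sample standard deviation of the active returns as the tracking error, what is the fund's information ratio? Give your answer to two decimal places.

r̄ = (1.4 − 0.1 − 3.3 + 0.6 + 0.7) / 5 = -0.1400%
Σ(r − r̄)² = (1.4 − (-0.1400))² + (-0.1 − (-0.1400))² + (-3.3 − (-0.1400))² + … = 13.6120
sample σ = √(13.6120 / 4) = √3.4030 = 1.8447%
IR = r̄ / tracking error = -0.1400 / 1.8447 = -0.0759

-0.08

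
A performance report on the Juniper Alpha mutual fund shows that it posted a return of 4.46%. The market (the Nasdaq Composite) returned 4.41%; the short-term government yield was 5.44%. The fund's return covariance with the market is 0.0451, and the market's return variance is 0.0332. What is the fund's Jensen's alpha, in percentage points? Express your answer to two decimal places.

β = Cov / Var = 0.0451 / 0.0332 = 1.3584
E[R] = Rf + β(Rm − Rf) = 5.44% + 1.3584 × (4.41% − 5.44%) = 4.0408%
α = Rp − E[R] = 4.46% − 4.0408% = 0.4192

0.42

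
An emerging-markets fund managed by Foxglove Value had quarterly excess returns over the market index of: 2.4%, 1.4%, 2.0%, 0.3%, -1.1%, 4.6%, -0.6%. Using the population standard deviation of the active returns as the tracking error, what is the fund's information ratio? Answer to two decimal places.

r̄ = (2.4 + 1.4 + 2 + 0.3 − 1.1 + 4.6 − 0.6) / 7 = 9.00 / 7 = 1.2857%
Population σ = √[Σ(r − r̄)² / 7] = √[22.9686 / 7] = √3.2812 = 1.8114%
IR = r̄ / tracking error = 1.2857 / 1.8114 = 0.7098

0.71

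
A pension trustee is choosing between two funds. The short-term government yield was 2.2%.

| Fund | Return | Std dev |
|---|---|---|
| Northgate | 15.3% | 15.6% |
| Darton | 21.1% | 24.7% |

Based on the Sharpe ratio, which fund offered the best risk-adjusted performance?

Northgate: Sharpe ratio = (15.3% − 2.2%) / 15.6% = 0.840
Darton: Sharpe ratio = (21.1% − 2.2%) / 24.7% = 0.765
Highest: Northgate (0.840).

Northgate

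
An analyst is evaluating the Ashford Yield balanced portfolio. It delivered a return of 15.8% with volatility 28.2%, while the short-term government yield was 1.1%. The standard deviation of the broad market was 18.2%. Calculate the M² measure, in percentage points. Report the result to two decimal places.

Sharpe = (Rp − Rf) / σp = (15.8% − 1.1%) / 28.2% = 0.5213
M² = Rf + Sharpe × σm = 1.1% + 0.5213 × 18.2% = 10.5877%

10.59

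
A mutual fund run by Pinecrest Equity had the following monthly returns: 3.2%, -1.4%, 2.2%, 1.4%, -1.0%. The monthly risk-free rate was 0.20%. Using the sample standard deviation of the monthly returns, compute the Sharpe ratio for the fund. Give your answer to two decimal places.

r̄ = (3.2 − 1.4 + 2.2 + 1.4 − 1) / 5 = 0.8800%
Sample std dev = √[16.1280 / 4] = 2.0080%
Sharpe = (r̄ − rf) / σ = (0.8800 − 0.2) / 2.0080 = 0.6800 / 2.0080 = 0.3386

0.34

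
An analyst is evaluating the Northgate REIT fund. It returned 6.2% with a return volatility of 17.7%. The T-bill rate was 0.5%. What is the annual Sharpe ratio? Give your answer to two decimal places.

0.32

Sharpe = (Rp − Rf) / σp = (6.2% − 0.5%) / 17.7% = 5.70% / 17.7% = 0.3220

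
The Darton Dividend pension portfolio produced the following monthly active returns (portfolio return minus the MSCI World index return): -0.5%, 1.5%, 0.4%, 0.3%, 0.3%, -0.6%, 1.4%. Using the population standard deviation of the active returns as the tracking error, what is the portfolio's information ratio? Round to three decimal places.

0.527

r̄ = (-0.5 + 1.5 + 0.4 + 0.3 + 0.3 − 0.6 + 1.4) / 7 = 2.80 / 7 = 0.4000%
Σ(r − r̄)² = (-0.5 − 0.4000)² + (1.5 − 0.4000)² + … = 4.0400
σ = √[4.0400 / 7] = 0.7597%
IR = r̄ / tracking error = 0.4000 / 0.7597 = 0.5265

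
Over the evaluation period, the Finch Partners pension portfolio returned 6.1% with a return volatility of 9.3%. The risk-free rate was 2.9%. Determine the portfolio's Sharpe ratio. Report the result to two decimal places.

0.34

Sharpe = (Rp − Rf) / σp = (6.1% − 2.9%) / 9.3% = 3.20% / 9.3% = 0.3441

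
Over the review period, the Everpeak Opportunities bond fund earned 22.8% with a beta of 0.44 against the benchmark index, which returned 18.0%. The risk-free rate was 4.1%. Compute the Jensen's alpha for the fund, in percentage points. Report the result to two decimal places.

CAPM expected return = Rf + β(Rm − Rf) = 4.1% + 0.44 × (18.0% − 4.1%) = 4.1 + 0.44 × 13.90 = 10.2160%
Jensen's α = Rp − E[R] = 22.8% − 10.2160% = 12.5840

12.58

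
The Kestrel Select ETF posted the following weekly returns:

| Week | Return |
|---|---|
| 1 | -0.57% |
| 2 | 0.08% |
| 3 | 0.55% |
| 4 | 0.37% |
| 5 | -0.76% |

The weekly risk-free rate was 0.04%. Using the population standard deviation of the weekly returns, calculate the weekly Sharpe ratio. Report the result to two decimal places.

-0.21

r̄ = (-0.57 + 0.08 + 0.55 + 0.37 − 0.76) / 5 = -0.0660%
Σ(r − r̄)² = (-0.57 − (-0.0660))² + (0.08 − (-0.0660))² + … = 1.3265
σ = √[1.3265 / 5] = 0.5151%
Sharpe = (r̄ − rf) / σ = (-0.0660 − 0.04) / 0.5151 = -0.1060 / 0.5151 = -0.2058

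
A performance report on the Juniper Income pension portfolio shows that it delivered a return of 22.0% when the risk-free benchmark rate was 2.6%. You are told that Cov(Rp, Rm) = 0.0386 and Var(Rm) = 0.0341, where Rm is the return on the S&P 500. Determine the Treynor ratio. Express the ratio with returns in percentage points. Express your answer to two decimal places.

β = Cov / Var = 0.0386 / 0.0341 = 1.1320
Treynor = (Rp − Rf) / β = (22.0% − 2.6%) / 1.1320 = 19.40 / 1.1320 = 17.1378

17.14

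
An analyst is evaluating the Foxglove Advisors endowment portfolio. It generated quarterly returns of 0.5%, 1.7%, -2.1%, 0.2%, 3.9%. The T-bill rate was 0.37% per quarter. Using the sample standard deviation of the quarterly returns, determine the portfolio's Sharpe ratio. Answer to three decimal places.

r̄ = (0.5 + 1.7 − 2.1 + 0.2 + 3.9) / 5 = 0.8400%
Sample std dev = √[19.2720 / 4] = 2.1950%
Sharpe = (r̄ − rf) / σ = (0.8400 − 0.37) / 2.1950 = 0.4700 / 2.1950 = 0.2141

0.214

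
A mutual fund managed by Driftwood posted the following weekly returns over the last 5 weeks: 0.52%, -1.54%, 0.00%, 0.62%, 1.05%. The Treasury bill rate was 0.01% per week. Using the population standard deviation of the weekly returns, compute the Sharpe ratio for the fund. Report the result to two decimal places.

r̄ = (0.52 − 1.54 + 0 + 0.62 + 1.05) / 5 = 0.650 / 5 = 0.1300%
Population std dev = √[4.0444 / 5] = 0.8994%
Sharpe = (r̄ − rf) / σ = (0.1300 − 0.01) / 0.8994 = 0.1200 / 0.8994 = 0.1334

0.13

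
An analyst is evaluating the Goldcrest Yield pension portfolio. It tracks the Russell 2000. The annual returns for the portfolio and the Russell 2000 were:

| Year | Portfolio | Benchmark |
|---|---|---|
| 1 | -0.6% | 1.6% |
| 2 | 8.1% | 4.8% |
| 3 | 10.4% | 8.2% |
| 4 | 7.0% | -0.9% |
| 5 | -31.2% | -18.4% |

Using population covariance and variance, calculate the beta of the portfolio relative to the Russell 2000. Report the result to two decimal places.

1.60

r̄p = -1.2600%,  r̄m = -0.9400%
Cov = Σ(rp − r̄p)(rm − r̄m) / 5 = 137.0116
Var(rm) = Σ(rm − r̄m)² / 5 = 85.5584
β = Cov / Var = 137.0116 / 85.5584 = 1.6014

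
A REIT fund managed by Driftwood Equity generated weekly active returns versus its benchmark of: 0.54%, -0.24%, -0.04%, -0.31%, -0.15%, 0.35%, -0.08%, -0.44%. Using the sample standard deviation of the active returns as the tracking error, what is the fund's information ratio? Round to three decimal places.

r̄ = (0.54 − 0.24 − 0.04 − 0.31 − 0.15 + 0.35 − 0.08 − 0.44) / 8 = -0.0463%
Σ(r − r̄)² = (0.54 − (-0.0463))² + (-0.24 − (-0.0463))² + (-0.04 − (-0.0463))² + … = 0.7748
sample σ = √(0.7748 / 7) = √0.1107 = 0.3327%
IR = r̄ / tracking error = -0.0463 / 0.3327 = -0.1392

-0.139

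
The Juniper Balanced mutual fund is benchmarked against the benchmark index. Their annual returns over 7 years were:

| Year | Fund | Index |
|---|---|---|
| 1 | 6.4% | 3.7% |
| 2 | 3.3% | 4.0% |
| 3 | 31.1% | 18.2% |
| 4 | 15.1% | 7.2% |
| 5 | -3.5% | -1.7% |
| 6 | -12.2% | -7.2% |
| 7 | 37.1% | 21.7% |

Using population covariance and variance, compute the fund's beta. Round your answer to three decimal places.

r̄p = 11.0429%,  r̄m = 6.5571%
Cov = Σ(rp − r̄p)(rm − r̄m) / 7 = 157.6590
Var(rm) = Σ(rm − r̄m)² / 7 = 91.0596
β = Cov / Var = 157.6590 / 91.0596 = 1.7314

1.731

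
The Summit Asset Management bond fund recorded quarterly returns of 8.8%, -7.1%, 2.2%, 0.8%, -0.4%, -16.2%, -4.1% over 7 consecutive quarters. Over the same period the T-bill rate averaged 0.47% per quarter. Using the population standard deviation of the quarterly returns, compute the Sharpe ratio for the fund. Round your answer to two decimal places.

Mean return μ = -16.00 / 7 = -2.2857%
Population σ = √[Σ(r − μ)² / 7] = √[376.1686 / 7] = √53.7384 = 7.3306%
Sharpe = (μ − rf) / σ = (-2.2857 − 0.47) / 7.3306 = -2.7557 / 7.3306 = -0.3759

-0.38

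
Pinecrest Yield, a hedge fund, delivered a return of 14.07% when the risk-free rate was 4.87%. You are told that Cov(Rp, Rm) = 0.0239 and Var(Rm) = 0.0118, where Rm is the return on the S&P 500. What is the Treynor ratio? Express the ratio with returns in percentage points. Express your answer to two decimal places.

β = Cov / Var = 0.0239 / 0.0118 = 2.0254
Treynor = (Rp − Rf) / β = (14.07% − 4.87%) / 2.0254 = 9.20 / 2.0254 = 4.5423

4.54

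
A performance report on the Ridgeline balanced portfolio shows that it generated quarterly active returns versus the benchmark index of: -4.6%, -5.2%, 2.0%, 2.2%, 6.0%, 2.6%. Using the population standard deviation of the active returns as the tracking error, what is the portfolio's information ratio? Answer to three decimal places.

0.124

μ = (-4.6 − 5.2 + 2 + 2.2 + 6 + 2.6) / 6 = 3.00 / 6 = 0.5000%
Σ(r − μ)² = 98.3000; population σ = √(98.3000/6) = 4.0476%
IR = μ / tracking error = 0.5000 / 4.0476 = 0.1235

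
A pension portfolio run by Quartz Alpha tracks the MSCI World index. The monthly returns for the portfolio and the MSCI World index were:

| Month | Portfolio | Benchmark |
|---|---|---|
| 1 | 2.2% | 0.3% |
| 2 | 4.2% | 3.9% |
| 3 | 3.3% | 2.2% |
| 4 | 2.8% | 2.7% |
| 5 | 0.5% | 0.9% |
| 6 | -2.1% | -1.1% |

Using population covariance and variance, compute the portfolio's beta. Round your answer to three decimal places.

r̄p = 1.8167%,  r̄m = 1.4833%
Cov = Σ(rp − r̄p)(rm − r̄m) / 6 = 3.0753
Var(rm) = Σ(rm − r̄m)² / 6 = 2.7081
β = Cov / Var = 3.0753 / 2.7081 = 1.1356

1.136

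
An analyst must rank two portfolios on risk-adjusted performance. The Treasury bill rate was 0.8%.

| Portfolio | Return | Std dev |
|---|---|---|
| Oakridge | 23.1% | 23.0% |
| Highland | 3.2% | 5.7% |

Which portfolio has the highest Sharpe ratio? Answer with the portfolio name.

Oakridge

Oakridge: Sharpe ratio = (23.1% − 0.8%) / 23.0% = 0.970
Highland: Sharpe ratio = (3.2% − 0.8%) / 5.7% = 0.421
Highest: Oakridge (0.970).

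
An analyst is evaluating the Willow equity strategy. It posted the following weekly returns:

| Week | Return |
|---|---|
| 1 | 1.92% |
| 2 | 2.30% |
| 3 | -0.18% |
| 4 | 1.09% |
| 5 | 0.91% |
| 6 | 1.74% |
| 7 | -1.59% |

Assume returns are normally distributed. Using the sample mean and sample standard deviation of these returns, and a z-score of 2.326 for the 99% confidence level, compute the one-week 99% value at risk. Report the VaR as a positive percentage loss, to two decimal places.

2.28

Mean return μ = 6.190 / 7 = 0.8843%
Sample σ = √[Σ(r − μ)² / 6] = √[11.1070 / 6] = √1.8512 = 1.3606%
VaR = −(μ − z·σ) = −(0.8843 − 2.326 × 1.3606) = −(-2.2805) = 2.2805%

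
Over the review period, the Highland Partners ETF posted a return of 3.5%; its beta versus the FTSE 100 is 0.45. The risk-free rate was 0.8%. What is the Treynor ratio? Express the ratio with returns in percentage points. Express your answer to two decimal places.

Treynor = (Rp − Rf) / β = (3.5% − 0.8%) / 0.45 = 2.70 / 0.45 = 6.0000

6.00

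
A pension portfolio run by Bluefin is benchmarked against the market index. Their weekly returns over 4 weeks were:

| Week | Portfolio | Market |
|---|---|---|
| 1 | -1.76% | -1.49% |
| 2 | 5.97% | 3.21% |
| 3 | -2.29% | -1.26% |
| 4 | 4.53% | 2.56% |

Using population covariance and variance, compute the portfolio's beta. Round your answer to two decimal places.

1.71

r̄p = 1.6125%,  r̄m = 0.7550%
Cov = Σ(rp − r̄p)(rm − r̄m) / 4 = 7.8496
Var(rm) = Σ(rm − r̄m)² / 4 = 4.5963
β = Cov / Var = 7.8496 / 4.5963 = 1.7078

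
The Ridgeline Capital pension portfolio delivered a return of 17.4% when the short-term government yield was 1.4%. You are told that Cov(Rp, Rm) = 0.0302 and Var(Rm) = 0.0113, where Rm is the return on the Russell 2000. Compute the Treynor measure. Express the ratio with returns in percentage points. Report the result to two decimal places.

5.99

β = Cov / Var = 0.0302 / 0.0113 = 2.6726
Treynor = (Rp − Rf) / β = (17.4% − 1.4%) / 2.6726 = 16.00 / 2.6726 = 5.9867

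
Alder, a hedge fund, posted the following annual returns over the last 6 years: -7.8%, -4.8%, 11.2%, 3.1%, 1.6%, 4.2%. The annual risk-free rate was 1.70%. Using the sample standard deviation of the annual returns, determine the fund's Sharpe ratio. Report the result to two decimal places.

r̄ = (-7.8 − 4.8 + 11.2 + 3.1 + 1.6 + 4.2) / 6 = 1.2500%
Σ(r − r̄)² = 229.7550; sample σ = √(229.7550/5) = 6.7787%
Sharpe = (r̄ − rf) / σ = (1.2500 − 1.7) / 6.7787 = -0.4500 / 6.7787 = -0.0664

-0.07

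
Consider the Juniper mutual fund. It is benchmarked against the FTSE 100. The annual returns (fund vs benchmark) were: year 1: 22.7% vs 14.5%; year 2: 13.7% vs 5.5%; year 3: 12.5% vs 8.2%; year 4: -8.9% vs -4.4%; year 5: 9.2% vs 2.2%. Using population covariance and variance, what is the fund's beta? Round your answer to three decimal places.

1.579

r̄p = 9.8400%,  r̄m = 5.2000%
Cov = Σ(rp − r̄p)(rm − r̄m) / 5 = 62.1120
Var(rm) = Σ(rm − r̄m)² / 5 = 39.3480
β = Cov / Var = 62.1120 / 39.3480 = 1.5785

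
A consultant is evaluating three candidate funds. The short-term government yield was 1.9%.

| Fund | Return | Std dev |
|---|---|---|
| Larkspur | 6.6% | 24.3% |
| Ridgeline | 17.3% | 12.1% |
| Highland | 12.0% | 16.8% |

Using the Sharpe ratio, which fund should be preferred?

Larkspur: Sharpe ratio = (6.6% − 1.9%) / 24.3% = 0.193
Ridgeline: Sharpe ratio = (17.3% − 1.9%) / 12.1% = 1.273
Highland: Sharpe ratio = (12.0% − 1.9%) / 16.8% = 0.601
Highest: Ridgeline (1.273).

Ridgeline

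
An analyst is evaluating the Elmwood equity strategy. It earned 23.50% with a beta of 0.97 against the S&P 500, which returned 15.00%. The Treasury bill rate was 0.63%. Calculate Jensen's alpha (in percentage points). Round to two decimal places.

CAPM expected return = Rf + β(Rm − Rf) = 0.63% + 0.97 × (15.00% − 0.63%) = 0.63 + 0.97 × 14.37 = 14.5689%
Jensen's α = Rp − E[R] = 23.50% − 14.5689% = 8.9311

8.93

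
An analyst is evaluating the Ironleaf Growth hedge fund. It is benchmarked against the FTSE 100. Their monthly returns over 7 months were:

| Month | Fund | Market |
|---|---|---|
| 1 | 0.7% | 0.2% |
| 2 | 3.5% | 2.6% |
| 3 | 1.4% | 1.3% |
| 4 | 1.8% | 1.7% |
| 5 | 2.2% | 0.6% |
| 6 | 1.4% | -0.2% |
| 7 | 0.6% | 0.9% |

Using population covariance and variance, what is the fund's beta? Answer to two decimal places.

0.73

r̄p = 1.6571%,  r̄m = 1.0143%
Cov = Σ(rp − r̄p)(rm − r̄m) / 7 = 0.5620
Var(rm) = Σ(rm − r̄m)² / 7 = 0.7698
β = Cov / Var = 0.5620 / 0.7698 = 0.7301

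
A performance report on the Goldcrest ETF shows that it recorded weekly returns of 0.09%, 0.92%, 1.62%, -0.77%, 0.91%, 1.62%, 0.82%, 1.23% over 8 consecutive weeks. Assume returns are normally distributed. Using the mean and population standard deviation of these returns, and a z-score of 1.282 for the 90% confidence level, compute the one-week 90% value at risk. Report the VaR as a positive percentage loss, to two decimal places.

μ = (0.09 + 0.92 + 1.62 − 0.77 + 0.91 + 1.62 + 0.82 + 1.23) / 8 = 0.8050%
Population std dev = √[4.5254 / 8] = 0.7521%
VaR = −(μ − z·σ) = −(0.8050 − 1.282 × 0.7521) = −(-0.1592) = 0.1592%

0.16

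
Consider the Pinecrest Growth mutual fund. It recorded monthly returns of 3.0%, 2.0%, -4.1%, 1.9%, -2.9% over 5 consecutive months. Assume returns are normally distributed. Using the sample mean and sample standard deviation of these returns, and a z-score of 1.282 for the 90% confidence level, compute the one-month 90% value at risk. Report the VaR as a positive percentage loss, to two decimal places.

4.17

r̄ = (3 + 2 − 4.1 + 1.9 − 2.9) / 5 = -0.10 / 5 = -0.0200%
Σ(r − r̄)² = (3 − (-0.0200))² + (2 − (-0.0200))² + (-4.1 − (-0.0200))² + … = 41.8280
sample σ = √(41.8280 / 4) = √10.4570 = 3.2337%
VaR = −(r̄ − z·σ) = −(-0.0200 − 1.282 × 3.2337) = −(-4.1656) = 4.1656%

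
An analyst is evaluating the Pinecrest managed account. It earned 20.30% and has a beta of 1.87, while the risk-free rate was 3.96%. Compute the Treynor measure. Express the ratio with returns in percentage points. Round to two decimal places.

8.74

Treynor = (Rp − Rf) / β = (20.30% − 3.96%) / 1.87 = 16.34 / 1.87 = 8.7380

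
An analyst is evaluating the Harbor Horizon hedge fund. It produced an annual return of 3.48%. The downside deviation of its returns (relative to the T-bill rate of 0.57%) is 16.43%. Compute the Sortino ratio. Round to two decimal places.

Sortino = (Rp − Rf) / σd = (3.48% − 0.57%) / 16.43% = 2.91% / 16.43% = 0.1771

0.18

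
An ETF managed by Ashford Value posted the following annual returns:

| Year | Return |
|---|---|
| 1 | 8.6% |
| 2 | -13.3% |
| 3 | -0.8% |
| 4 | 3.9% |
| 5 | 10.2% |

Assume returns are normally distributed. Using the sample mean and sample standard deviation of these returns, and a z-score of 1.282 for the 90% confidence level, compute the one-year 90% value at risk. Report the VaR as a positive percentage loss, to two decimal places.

10.37

Mean return r̄ = 8.60 / 5 = 1.7200%
Σ(r − r̄)² = 355.9480; sample σ = √(355.9480/4) = 9.4333%
VaR = −(r̄ − z·σ) = −(1.7200 − 1.282 × 9.4333) = −(-10.3735) = 10.3735%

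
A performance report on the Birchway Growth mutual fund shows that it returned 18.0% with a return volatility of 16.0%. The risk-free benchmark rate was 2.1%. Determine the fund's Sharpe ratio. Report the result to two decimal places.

0.99

Sharpe = (Rp − Rf) / σp = (18.0% − 2.1%) / 16.0% = 15.90% / 16.0% = 0.9938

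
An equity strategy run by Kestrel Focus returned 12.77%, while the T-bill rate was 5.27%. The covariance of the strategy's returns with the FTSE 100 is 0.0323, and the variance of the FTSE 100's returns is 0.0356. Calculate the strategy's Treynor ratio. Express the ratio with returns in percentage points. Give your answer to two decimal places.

β = Cov / Var = 0.0323 / 0.0356 = 0.9073
Treynor = (Rp − Rf) / β = (12.77% − 5.27%) / 0.9073 = 7.50 / 0.9073 = 8.2663

8.27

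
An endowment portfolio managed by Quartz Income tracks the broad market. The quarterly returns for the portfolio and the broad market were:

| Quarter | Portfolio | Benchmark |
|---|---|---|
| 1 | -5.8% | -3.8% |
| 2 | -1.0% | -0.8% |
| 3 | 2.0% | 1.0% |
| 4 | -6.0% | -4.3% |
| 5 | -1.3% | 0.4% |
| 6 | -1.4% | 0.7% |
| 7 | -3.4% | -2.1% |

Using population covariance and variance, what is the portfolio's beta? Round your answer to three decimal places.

1.229

r̄p = -2.4143%,  r̄m = -1.2714%
Cov = Σ(rp − r̄p)(rm − r̄m) / 7 = 4.9704
Var(rm) = Σ(rm − r̄m)² / 7 = 4.0449
β = Cov / Var = 4.9704 / 4.0449 = 1.2288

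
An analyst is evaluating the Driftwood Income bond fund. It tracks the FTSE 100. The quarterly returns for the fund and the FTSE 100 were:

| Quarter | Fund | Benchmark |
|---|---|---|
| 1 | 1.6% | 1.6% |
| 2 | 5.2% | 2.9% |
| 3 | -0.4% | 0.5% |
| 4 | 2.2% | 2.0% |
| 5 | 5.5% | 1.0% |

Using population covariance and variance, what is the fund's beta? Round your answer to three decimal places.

r̄p = 2.8200%,  r̄m = 1.6000%
Cov = Σ(rp − r̄p)(rm − r̄m) / 5 = 0.9560
Var(rm) = Σ(rm − r̄m)² / 5 = 0.6840
β = Cov / Var = 0.9560 / 0.6840 = 1.3977

1.398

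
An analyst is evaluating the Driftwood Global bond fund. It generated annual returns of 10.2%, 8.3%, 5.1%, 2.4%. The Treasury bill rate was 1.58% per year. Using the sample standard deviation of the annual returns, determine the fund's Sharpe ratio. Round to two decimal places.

1.43

μ = (10.2 + 8.3 + 5.1 + 2.4) / 4 = 26.00 / 4 = 6.5000%
Σ(r − μ)² = 35.7000; sample σ = √(35.7000/3) = 3.4496%
Sharpe = (μ − rf) / σ = (6.5000 − 1.58) / 3.4496 = 4.9200 / 3.4496 = 1.4263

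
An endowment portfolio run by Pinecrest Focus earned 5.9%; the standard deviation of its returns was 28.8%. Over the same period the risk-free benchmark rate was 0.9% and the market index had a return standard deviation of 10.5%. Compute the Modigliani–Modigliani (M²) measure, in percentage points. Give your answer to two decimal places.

2.72

Sharpe = (Rp − Rf) / σp = (5.9% − 0.9%) / 28.8% = 0.1736
M² = Rf + Sharpe × σm = 0.9% + 0.1736 × 10.5% = 2.7228%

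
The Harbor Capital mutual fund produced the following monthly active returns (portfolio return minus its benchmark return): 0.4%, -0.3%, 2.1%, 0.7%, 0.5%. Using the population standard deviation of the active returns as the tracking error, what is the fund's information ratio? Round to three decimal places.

0.865

r̄ = (0.4 − 0.3 + 2.1 + 0.7 + 0.5) / 5 = 0.6800%
Σ(r − r̄)² = (0.4 − 0.6800)² + (-0.3 − 0.6800)² + (2.1 − 0.6800)² + … = 3.0880
population σ = √(3.0880 / 5) = √0.6176 = 0.7859%
IR = r̄ / tracking error = 0.6800 / 0.7859 = 0.8653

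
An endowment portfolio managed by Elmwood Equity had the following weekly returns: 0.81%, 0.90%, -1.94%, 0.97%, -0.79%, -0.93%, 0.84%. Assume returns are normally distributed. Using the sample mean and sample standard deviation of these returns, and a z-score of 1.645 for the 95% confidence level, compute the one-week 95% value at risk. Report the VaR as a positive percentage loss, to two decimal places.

1.96

r̄ = (0.81 + 0.9 − 1.94 + 0.97 − 0.79 − 0.93 + 0.84) / 7 = -0.0200%
Σ(r − r̄)² = 8.3624; sample σ = √(8.3624/6) = 1.1806%
VaR = −(r̄ − z·σ) = −(-0.0200 − 1.645 × 1.1806) = −(-1.9621) = 1.9621%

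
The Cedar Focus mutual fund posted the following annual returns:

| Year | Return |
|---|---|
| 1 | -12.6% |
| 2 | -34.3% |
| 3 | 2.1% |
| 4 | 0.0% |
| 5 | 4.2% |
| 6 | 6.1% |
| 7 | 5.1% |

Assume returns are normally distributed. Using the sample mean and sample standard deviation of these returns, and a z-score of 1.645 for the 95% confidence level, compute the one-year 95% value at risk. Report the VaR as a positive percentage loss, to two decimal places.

r̄ = (-12.6 − 34.3 + 2.1 + 0 + 4.2 + 6.1 + 5.1) / 7 = -4.2000%
Σ(r − r̄)² = (-12.6 − (-4.2000))² + (-34.3 − (-4.2000))² + … = 1297.0400
sample σ = √(1297.0400 / 6) = √216.1733 = 14.7028%
VaR = −(r̄ − z·σ) = −(-4.2000 − 1.645 × 14.7028) = −(-28.3861) = 28.3861%

28.39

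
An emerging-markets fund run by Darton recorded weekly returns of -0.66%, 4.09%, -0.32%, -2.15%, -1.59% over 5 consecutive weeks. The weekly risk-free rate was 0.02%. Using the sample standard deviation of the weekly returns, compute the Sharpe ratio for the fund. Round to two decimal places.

-0.06

Mean return r̄ = -0.630 / 5 = -0.1260%
Sample σ = √[Σ(r − r̄)² / 4] = √[24.3373 / 4] = √6.0843 = 2.4666%
Sharpe = (r̄ − rf) / σ = (-0.1260 − 0.02) / 2.4666 = -0.1460 / 2.4666 = -0.0592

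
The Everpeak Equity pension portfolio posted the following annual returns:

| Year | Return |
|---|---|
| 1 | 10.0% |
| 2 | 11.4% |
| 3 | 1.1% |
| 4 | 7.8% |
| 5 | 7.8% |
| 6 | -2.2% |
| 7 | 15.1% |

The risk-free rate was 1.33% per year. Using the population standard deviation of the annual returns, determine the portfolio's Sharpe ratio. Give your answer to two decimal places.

1.08

μ = (10 + 11.4 + 1.1 + 7.8 + 7.8 − 2.2 + 15.1) / 7 = 51.00 / 7 = 7.2857%
Population std dev = √[214.1286 / 7] = 5.5308%
Sharpe = (μ − rf) / σ = (7.2857 − 1.33) / 5.5308 = 5.9557 / 5.5308 = 1.0768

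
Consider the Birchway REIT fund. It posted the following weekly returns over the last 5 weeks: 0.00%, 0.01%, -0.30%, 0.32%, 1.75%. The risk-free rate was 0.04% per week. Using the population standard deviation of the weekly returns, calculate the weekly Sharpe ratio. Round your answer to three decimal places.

r̄ = (0 + 0.01 − 0.3 + 0.32 + 1.75) / 5 = 1.780 / 5 = 0.3560%
Σ(r − r̄)² = 2.6213; population σ = √(2.6213/5) = 0.7241%
Sharpe = (r̄ − rf) / σ = (0.3560 − 0.04) / 0.7241 = 0.3160 / 0.7241 = 0.4364

0.436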